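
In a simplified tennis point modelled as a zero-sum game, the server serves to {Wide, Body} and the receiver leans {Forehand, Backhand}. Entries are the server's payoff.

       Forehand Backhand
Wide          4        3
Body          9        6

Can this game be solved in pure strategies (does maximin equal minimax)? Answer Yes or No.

Yes

Row minima: Wide → 3, Body → 6; maximin = 6.
Column maxima: Forehand → 9, Backhand → 6; minimax = 6.
maximin = minimax = 6, so a saddle point exists.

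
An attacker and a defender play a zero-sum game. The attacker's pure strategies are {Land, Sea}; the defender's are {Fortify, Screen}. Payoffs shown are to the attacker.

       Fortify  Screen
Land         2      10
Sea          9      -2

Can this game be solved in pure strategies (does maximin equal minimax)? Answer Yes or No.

Row minima: Land → 2, Sea → -2; maximin = 2.
Column maxima: Fortify → 9, Screen → 10; minimax = 9.
2 ≠ 9, so no pure-strategy equilibrium exists.

No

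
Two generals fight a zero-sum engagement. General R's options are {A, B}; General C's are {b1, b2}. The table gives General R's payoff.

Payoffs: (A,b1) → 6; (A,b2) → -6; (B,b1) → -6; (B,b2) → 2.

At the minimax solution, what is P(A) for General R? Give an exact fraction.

Row minima: A → -6, B → -6; maximin = -6.
Column maxima: b1 → 6, b2 → 2; minimax = 2.
-6 ≠ 2, so there is no saddle point; optimal play is mixed.
Let General R play A with probability p. Expected payoff against b1: 6p + (-6)(1−p) = 12p − 6; against b2: (-6)p + 2(1−p) = −8p + 2.
Setting these equal: 12p − 6 = −8p + 2 ⇒ 20p = 8 ⇒ p = 2/5, and the value is (12)·(2/5) − 6 = -6/5.
For General C: with q = P(b1), equating A's and B's payoffs gives 12q − 6 = −8q + 2 ⇒ q = 2/5.

2/5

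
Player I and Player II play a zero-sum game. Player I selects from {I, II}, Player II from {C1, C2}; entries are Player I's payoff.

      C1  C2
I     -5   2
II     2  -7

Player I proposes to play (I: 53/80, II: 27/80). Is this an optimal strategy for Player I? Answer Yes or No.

Against C1 this mix gives (53/80)·(-5) + (27/80)·2 = -211/80.
Against C2 this mix gives (53/80)·2 + (27/80)·(-7) = -83/80.
Player II will play C1, holding Player I to -211/80. Shifting weight toward the row that does better against C1 would raise this floor (the equalizing mix achieves -31/16 against both C1 and C2), so the proposed strategy is not optimal.

No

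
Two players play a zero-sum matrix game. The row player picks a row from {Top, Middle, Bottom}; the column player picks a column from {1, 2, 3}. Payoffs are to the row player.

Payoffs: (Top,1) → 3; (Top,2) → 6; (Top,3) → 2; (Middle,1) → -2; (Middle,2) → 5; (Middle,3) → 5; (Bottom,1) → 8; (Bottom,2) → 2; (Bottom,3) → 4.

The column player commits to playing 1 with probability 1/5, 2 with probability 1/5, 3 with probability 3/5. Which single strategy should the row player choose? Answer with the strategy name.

Expected payoff of Top: (1/5)·3 + (1/5)·6 + (3/5)·2 = 3.
Expected payoff of Middle: (1/5)·(-2) + (1/5)·5 + (3/5)·5 = 18/5.
Expected payoff of Bottom: (1/5)·8 + (1/5)·2 + (3/5)·4 = 22/5.
The largest is 22/5, so the row player's best response is Bottom.

Bottom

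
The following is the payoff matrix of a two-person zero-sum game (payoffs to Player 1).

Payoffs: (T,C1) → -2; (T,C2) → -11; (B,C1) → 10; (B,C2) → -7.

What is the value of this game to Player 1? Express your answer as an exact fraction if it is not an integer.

-7

Row minima: T → -11, B → -7; maximin = -7.
Column maxima: C1 → 10, C2 → -7; minimax = -7.
Since maximin = minimax = -7, there is a saddle point and the value is -7.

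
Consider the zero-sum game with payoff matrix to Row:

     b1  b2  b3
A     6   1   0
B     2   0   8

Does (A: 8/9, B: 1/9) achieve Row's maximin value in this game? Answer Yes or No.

Yes

Against b1 this mix gives (8/9)·6 + (1/9)·2 = 50/9.
Against b2 this mix gives (8/9)·1 + (1/9)·0 = 8/9.
Against b3 this mix gives (8/9)·0 + (1/9)·8 = 8/9.
All of Column's active replies (b2, b3) yield 8/9, and no column does worse for Row. The mix makes Column indifferent and guarantees 8/9, so it is optimal.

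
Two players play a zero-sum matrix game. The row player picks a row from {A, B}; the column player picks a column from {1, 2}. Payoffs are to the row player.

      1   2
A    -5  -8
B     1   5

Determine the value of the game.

1

Row minima: A → -8, B → 1; maximin = 1.
Column maxima: 1 → 1, 2 → 5; minimax = 1.
Since maximin = minimax = 1, there is a saddle point and the value is 1.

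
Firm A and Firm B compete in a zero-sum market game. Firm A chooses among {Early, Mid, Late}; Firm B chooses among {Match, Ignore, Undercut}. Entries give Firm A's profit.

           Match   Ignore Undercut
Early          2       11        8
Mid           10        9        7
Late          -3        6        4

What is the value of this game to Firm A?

22/3

Row minima: Early → 2, Mid → 7, Late → -3; maximin = 7.
Column maxima: Match → 10, Ignore → 11, Undercut → 8; minimax = 8.
7 ≠ 8, so there is no saddle point; optimal play is mixed.
Late is strictly dominated by Early, so Firm A never plays it.
Ignore is strictly dominated by Undercut (it gives Firm A strictly more in every row), so Firm B never plays it.
On the remaining 2×2 (Early, Mid vs Match, Undercut):
Let Firm A play Early with probability p. Expected payoff against Match: 2p + 10(1−p) = −8p + 10; against Undercut: 8p + 7(1−p) = p + 7.
Setting these equal: −8p + 10 = p + 7 ⇒ −9p = -3 ⇒ p = 1/3, and the value is (-8)·(1/3) + 10 = 22/3.
For Firm B: with q = P(Match), equating Early's and Mid's payoffs gives −6q + 8 = 3q + 7 ⇒ q = 1/9.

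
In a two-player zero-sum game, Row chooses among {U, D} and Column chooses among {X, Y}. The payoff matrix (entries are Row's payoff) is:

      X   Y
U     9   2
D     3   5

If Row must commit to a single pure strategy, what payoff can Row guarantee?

Row minima: U → 2, D → 3.
The best of these is 3.

3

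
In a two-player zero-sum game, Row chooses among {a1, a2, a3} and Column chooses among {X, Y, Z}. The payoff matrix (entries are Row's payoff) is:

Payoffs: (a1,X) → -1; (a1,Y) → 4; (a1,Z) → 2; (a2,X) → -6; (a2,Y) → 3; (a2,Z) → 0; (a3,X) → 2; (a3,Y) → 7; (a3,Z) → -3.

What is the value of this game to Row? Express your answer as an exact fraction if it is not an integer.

Row minima: a1 → -1, a2 → -6, a3 → -3; maximin = -1.
Column maxima: X → 2, Y → 7, Z → 2; minimax = 2.
-1 ≠ 2, so there is no saddle point; optimal play is mixed.
a2 is strictly dominated by a1, so Row never plays it.
Y is strictly dominated by X (it gives Row strictly more in every row), so Column never plays it.
On the remaining 2×2 (a1, a3 vs X, Z):
Let Row play a1 with probability p. Expected payoff against X: (-1)p + 2(1−p) = −3p + 2; against Z: 2p + (-3)(1−p) = 5p − 3.
Setting these equal: −3p + 2 = 5p − 3 ⇒ −8p = -5 ⇒ p = 5/8, and the value is (-3)·(5/8) + 2 = 1/8.
For Column: with q = P(X), equating a1's and a3's payoffs gives −3q + 2 = 5q − 3 ⇒ q = 5/8.

1/8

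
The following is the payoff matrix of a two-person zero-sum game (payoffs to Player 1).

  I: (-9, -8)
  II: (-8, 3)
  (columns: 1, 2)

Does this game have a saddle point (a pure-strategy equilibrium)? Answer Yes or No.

Row minima: I → -9, II → -8; maximin = -8.
Column maxima: 1 → -8, 2 → 3; minimax = -8.
maximin = minimax = -8, so a saddle point exists.

Yes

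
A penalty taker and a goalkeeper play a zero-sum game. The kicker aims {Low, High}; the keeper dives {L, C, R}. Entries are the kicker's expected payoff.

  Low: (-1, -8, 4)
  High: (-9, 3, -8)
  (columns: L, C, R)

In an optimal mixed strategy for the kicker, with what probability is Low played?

Row minima: Low → -8, High → -9; maximin = -8.
Column maxima: L → -1, C → 3, R → 4; minimax = -1.
-8 ≠ -1, so there is no saddle point; optimal play is mixed.
R is strictly dominated by L (it gives the kicker strictly more in every row), so the keeper never plays it.
On the remaining 2×2 (Low, High vs L, C):
Let the kicker play Low with probability p. Expected payoff against L: (-1)p + (-9)(1−p) = 8p − 9; against C: (-8)p + 3(1−p) = −11p + 3.
Setting these equal: 8p − 9 = −11p + 3 ⇒ 19p = 12 ⇒ p = 12/19, and the value is (8)·(12/19) − 9 = -75/19.
For the keeper: with q = P(L), equating Low's and High's payoffs gives 7q − 8 = −12q + 3 ⇒ q = 11/19.

12/19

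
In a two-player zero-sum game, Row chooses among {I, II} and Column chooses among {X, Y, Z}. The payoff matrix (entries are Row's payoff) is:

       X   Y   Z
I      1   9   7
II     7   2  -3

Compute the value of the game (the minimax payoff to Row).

13/4

Row minima: I → 1, II → -3; maximin = 1.
Column maxima: X → 7, Y → 9, Z → 7; minimax = 7.
1 ≠ 7, so there is no saddle point; optimal play is mixed.
Y is strictly dominated by Z (it gives Row strictly more in every row), so Column never plays it.
On the remaining 2×2 (I, II vs X, Z):
Let Row play I with probability p. Expected payoff against X: 1p + 7(1−p) = −6p + 7; against Z: 7p + (-3)(1−p) = 10p − 3.
Setting these equal: −6p + 7 = 10p − 3 ⇒ −16p = -10 ⇒ p = 5/8, and the value is (-6)·(5/8) + 7 = 13/4.
For Column: with q = P(X), equating I's and II's payoffs gives −6q + 7 = 10q − 3 ⇒ q = 5/8.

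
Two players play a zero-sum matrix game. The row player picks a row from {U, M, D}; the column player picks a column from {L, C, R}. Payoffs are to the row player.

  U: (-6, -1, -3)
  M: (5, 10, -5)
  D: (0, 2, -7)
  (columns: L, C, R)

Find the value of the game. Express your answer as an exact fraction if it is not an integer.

Row minima: U → -6, M → -5, D → -7; maximin = -5.
Column maxima: L → 5, C → 10, R → -3; minimax = -3.
-5 ≠ -3, so there is no saddle point; optimal play is mixed.
D is strictly dominated by M, so the row player never plays it.
C is strictly dominated by L (it gives the row player strictly more in every row), so the column player never plays it.
On the remaining 2×2 (U, M vs L, R):
Let the row player play U with probability p. Expected payoff against L: (-6)p + 5(1−p) = −11p + 5; against R: (-3)p + (-5)(1−p) = 2p − 5.
Setting these equal: −11p + 5 = 2p − 5 ⇒ −13p = -10 ⇒ p = 10/13, and the value is (-11)·(10/13) + 5 = -45/13.
For the column player: with q = P(L), equating U's and M's payoffs gives −3q − 3 = 10q − 5 ⇒ q = 2/13.

-45/13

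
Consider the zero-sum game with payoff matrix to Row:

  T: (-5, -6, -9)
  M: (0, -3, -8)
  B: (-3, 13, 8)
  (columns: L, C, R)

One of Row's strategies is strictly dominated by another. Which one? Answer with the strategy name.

M gives a strictly higher payoff than T against every column: 0 > -5, -3 > -6, -8 > -9.
So T is strictly dominated and Row never plays it.

T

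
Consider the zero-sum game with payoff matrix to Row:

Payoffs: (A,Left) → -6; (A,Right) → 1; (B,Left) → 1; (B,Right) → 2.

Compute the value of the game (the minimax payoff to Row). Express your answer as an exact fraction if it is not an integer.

1

Row minima: A → -6, B → 1; maximin = 1.
Column maxima: Left → 1, Right → 2; minimax = 1.
Since maximin = minimax = 1, there is a saddle point and the value is 1.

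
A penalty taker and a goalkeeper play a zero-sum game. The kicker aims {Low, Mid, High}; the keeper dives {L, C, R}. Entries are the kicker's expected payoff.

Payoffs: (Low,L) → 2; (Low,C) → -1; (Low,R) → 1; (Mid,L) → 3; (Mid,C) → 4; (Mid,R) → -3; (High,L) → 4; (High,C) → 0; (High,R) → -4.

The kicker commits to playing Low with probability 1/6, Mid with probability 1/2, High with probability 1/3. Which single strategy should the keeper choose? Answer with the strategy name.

R

If the keeper plays L, the kicker's expected payoff is (1/6)·2 + (1/2)·3 + (1/3)·4 = 19/6.
If the keeper plays C, the kicker's expected payoff is (1/6)·(-1) + (1/2)·4 + (1/3)·0 = 11/6.
If the keeper plays R, the kicker's expected payoff is (1/6)·1 + (1/2)·(-3) + (1/3)·(-4) = -8/3.
The keeper minimizes the kicker's payoff; the smallest is -8/3, so the best response is R.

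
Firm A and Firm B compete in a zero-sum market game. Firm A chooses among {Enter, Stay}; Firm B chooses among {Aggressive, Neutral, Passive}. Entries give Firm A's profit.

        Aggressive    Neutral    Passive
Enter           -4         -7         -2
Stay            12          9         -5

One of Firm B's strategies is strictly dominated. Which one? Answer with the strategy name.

Neutral holds Firm A's payoff strictly below Aggressive in every row: -7 < -4, 9 < 12.
So Aggressive is strictly dominated for Firm B.

Aggressive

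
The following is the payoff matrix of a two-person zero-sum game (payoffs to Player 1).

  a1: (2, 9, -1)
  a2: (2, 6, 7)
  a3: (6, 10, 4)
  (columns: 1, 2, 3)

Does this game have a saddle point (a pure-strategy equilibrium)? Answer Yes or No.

No

Row minima: a1 → -1, a2 → 2, a3 → 4; maximin = 4.
Column maxima: 1 → 6, 2 → 10, 3 → 7; minimax = 6.
4 ≠ 6, so no pure-strategy equilibrium exists.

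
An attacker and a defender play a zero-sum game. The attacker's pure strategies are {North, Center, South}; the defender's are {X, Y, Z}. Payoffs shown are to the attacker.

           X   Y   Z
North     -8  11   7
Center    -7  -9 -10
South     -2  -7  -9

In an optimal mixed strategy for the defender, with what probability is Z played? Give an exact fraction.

Row minima: North → -8, Center → -10, South → -9; maximin = -8.
Column maxima: X → -2, Y → 11, Z → 7; minimax = -2.
-8 ≠ -2, so there is no saddle point; optimal play is mixed.
Center is strictly dominated by South, so the attacker never plays it.
Y is strictly dominated by Z (it gives the attacker strictly more in every row), so the defender never plays it.
On the remaining 2×2 (North, South vs X, Z):
Let the attacker play North with probability p. Expected payoff against X: (-8)p + (-2)(1−p) = −6p − 2; against Z: 7p + (-9)(1−p) = 16p − 9.
Setting these equal: −6p − 2 = 16p − 9 ⇒ −22p = -7 ⇒ p = 7/22, and the value is (-6)·(7/22) − 2 = -43/11.
For the defender: with q = P(X), equating North's and South's payoffs gives −15q + 7 = 7q − 9 ⇒ q = 8/11.

3/11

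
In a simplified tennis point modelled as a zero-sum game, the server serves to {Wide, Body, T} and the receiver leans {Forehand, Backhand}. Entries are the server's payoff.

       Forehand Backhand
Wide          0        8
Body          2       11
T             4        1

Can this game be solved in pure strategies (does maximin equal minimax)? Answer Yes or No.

Row minima: Wide → 0, Body → 2, T → 1; maximin = 2.
Column maxima: Forehand → 4, Backhand → 11; minimax = 4.
2 ≠ 4, so no pure-strategy equilibrium exists.

No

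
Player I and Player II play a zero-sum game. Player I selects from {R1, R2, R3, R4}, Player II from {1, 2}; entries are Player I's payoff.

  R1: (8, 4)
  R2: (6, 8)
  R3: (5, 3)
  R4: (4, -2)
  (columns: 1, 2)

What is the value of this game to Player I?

20/3

Row minima: R1 → 4, R2 → 6, R3 → 3, R4 → -2; maximin = 6.
Column maxima: 1 → 8, 2 → 8; minimax = 8.
6 ≠ 8, so there is no saddle point; optimal play is mixed.
R3 is strictly dominated by R1, so Player I never plays it.
R4 is strictly dominated by R1, so Player I never plays it.
On the remaining 2×2 (R1, R2 vs 1, 2):
Let Player I play R1 with probability p. Expected payoff against 1: 8p + 6(1−p) = 2p + 6; against 2: 4p + 8(1−p) = −4p + 8.
Setting these equal: 2p + 6 = −4p + 8 ⇒ 6p = 2 ⇒ p = 1/3, and the value is (2)·(1/3) + 6 = 20/3.
For Player II: with q = P(1), equating R1's and R2's payoffs gives 4q + 4 = −2q + 8 ⇒ q = 2/3.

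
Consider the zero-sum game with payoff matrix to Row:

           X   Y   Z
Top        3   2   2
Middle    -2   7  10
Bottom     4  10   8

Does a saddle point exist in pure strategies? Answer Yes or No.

Row minima: Top → 2, Middle → -2, Bottom → 4; maximin = 4.
Column maxima: X → 4, Y → 10, Z → 10; minimax = 4.
maximin = minimax = 4, so a saddle point exists.

Yes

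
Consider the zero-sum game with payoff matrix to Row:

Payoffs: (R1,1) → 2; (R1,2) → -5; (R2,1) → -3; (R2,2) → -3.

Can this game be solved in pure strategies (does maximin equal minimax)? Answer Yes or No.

Yes

Row minima: R1 → -5, R2 → -3; maximin = -3.
Column maxima: 1 → 2, 2 → -3; minimax = -3.
maximin = minimax = -3, so a saddle point exists.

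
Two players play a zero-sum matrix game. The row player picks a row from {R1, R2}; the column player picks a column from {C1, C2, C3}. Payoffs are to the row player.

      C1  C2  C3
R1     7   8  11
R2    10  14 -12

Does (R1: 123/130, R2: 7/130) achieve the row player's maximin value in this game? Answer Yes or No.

Against C1 this mix gives (123/130)·7 + (7/130)·10 = 931/130.
Against C2 this mix gives (123/130)·8 + (7/130)·14 = 541/65.
Against C3 this mix gives (123/130)·11 + (7/130)·(-12) = 1269/130.
The column player will play C1, holding the row player to 931/130. Shifting weight toward the row that does better against C1 would raise this floor (the equalizing mix achieves 97/13 against both C1 and C3), so the proposed strategy is not optimal.

No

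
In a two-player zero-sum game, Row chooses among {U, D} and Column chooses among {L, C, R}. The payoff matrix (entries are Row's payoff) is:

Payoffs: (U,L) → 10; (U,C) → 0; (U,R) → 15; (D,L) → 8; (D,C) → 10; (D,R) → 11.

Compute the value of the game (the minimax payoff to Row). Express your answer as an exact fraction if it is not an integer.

Row minima: U → 0, D → 8; maximin = 8.
Column maxima: L → 10, C → 10, R → 15; minimax = 10.
8 ≠ 10, so there is no saddle point; optimal play is mixed.
R is strictly dominated by L (it gives Row strictly more in every row), so Column never plays it.
On the remaining 2×2 (U, D vs L, C):
Let Row play U with probability p. Expected payoff against L: 10p + 8(1−p) = 2p + 8; against C: 0p + 10(1−p) = −10p + 10.
Setting these equal: 2p + 8 = −10p + 10 ⇒ 12p = 2 ⇒ p = 1/6, and the value is (2)·(1/6) + 8 = 25/3.
For Column: with q = P(L), equating U's and D's payoffs gives 10q = −2q + 10 ⇒ q = 5/6.

25/3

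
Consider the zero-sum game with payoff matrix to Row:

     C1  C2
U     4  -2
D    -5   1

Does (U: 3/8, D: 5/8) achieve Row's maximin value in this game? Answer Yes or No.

Against C1 this mix gives (3/8)·4 + (5/8)·(-5) = -13/8.
Against C2 this mix gives (3/8)·(-2) + (5/8)·1 = -1/8.
Column will play C1, holding Row to -13/8. Shifting weight toward the row that does better against C1 would raise this floor (the equalizing mix achieves -1/2 against both C1 and C2), so the proposed strategy is not optimal.

No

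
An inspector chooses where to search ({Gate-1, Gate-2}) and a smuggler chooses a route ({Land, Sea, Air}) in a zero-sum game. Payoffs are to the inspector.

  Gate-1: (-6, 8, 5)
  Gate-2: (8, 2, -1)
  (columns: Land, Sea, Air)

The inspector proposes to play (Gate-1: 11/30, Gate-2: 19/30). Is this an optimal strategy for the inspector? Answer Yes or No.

Against Land this mix gives (11/30)·(-6) + (19/30)·8 = 43/15.
Against Sea this mix gives (11/30)·8 + (19/30)·2 = 21/5.
Against Air this mix gives (11/30)·5 + (19/30)·(-1) = 6/5.
The smuggler will play Air, holding the inspector to 6/5. Shifting weight toward the row that does better against Air would raise this floor (the equalizing mix achieves 17/10 against both Air and Land), so the proposed strategy is not optimal.

No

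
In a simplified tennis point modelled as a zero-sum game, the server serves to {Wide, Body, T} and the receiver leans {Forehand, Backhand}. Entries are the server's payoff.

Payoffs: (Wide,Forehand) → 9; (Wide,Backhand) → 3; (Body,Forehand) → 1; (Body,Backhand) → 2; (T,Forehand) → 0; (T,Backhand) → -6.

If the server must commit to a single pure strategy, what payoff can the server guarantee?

3

Row minima: Wide → 3, Body → 1, T → -6.
The best of these is 3.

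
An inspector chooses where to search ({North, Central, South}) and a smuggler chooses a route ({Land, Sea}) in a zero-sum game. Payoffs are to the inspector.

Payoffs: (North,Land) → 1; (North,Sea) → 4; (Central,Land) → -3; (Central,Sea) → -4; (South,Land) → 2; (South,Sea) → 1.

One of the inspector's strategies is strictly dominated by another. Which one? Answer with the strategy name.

Central

North gives a strictly higher payoff than Central against every column: 1 > -3, 4 > -4.
So Central is strictly dominated and the inspector never plays it.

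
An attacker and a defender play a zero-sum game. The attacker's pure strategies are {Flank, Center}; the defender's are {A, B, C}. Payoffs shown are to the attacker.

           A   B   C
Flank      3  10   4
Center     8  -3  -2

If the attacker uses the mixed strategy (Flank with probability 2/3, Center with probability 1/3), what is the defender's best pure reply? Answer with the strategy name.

If the defender plays A, the attacker's expected payoff is (2/3)·3 + (1/3)·8 = 14/3.
If the defender plays B, the attacker's expected payoff is (2/3)·10 + (1/3)·(-3) = 17/3.
If the defender plays C, the attacker's expected payoff is (2/3)·4 + (1/3)·(-2) = 2.
The defender minimizes the attacker's payoff; the smallest is 2, so the best response is C.

C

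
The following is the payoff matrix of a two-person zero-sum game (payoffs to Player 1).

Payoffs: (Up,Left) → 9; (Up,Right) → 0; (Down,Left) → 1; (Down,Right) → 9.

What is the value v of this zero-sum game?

81/17

Row minima: Up → 0, Down → 1; maximin = 1.
Column maxima: Left → 9, Right → 9; minimax = 9.
1 ≠ 9, so there is no saddle point; optimal play is mixed.
Let Player 1 play Up with probability p. Expected payoff against Left: 9p + 1(1−p) = 8p + 1; against Right: 0p + 9(1−p) = −9p + 9.
Setting these equal: 8p + 1 = −9p + 9 ⇒ 17p = 8 ⇒ p = 8/17, and the value is (8)·(8/17) + 1 = 81/17.
For Player 2: with q = P(Left), equating Up's and Down's payoffs gives 9q = −8q + 9 ⇒ q = 9/17.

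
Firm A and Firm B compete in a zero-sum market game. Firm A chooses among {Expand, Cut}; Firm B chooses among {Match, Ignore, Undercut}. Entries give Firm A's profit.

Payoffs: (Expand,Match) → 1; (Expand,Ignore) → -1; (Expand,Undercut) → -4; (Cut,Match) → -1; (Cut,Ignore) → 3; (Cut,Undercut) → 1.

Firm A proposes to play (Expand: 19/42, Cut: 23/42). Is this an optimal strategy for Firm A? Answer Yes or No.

Against Match this mix gives (19/42)·1 + (23/42)·(-1) = -2/21.
Against Ignore this mix gives (19/42)·(-1) + (23/42)·3 = 25/21.
Against Undercut this mix gives (19/42)·(-4) + (23/42)·1 = -53/42.
Firm B will play Undercut, holding Firm A to -53/42. Shifting weight toward the row that does better against Undercut would raise this floor (the equalizing mix achieves -3/7 against both Undercut and Match), so the proposed strategy is not optimal.

No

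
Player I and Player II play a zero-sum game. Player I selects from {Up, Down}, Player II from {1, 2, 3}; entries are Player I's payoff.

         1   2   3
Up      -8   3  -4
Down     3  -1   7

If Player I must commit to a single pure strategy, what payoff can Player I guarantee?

-1

Row minima: Up → -8, Down → -1.
The best of these is -1.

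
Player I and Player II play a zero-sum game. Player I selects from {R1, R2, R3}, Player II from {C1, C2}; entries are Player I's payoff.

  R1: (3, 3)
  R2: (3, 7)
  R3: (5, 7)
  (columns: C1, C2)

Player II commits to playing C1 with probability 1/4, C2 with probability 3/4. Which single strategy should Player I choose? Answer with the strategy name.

R3

Expected payoff of R1: (1/4)·3 + (3/4)·3 = 3.
Expected payoff of R2: (1/4)·3 + (3/4)·7 = 6.
Expected payoff of R3: (1/4)·5 + (3/4)·7 = 13/2.
The largest is 13/2, so Player I's best response is R3.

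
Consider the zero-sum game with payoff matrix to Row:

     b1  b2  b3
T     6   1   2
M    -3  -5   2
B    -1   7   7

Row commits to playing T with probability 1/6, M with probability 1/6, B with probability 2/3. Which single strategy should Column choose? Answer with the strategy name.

If Column plays b1, Row's expected payoff is (1/6)·6 + (1/6)·(-3) + (2/3)·(-1) = -1/6.
If Column plays b2, Row's expected payoff is (1/6)·1 + (1/6)·(-5) + (2/3)·7 = 4.
If Column plays b3, Row's expected payoff is (1/6)·2 + (1/6)·2 + (2/3)·7 = 16/3.
Column minimizes Row's payoff; the smallest is -1/6, so the best response is b1.

b1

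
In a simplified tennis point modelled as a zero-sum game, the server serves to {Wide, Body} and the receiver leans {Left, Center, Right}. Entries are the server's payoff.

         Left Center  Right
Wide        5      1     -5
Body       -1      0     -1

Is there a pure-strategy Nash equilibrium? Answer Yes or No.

Row minima: Wide → -5, Body → -1; maximin = -1.
Column maxima: Left → 5, Center → 1, Right → -1; minimax = -1.
maximin = minimax = -1, so a saddle point exists.

Yes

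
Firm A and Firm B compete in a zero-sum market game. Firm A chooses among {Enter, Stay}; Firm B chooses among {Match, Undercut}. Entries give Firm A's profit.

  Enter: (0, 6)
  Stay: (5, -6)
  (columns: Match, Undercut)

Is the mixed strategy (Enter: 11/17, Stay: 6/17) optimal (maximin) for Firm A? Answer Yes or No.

Against Match this mix gives (11/17)·0 + (6/17)·5 = 30/17.
Against Undercut this mix gives (11/17)·6 + (6/17)·(-6) = 30/17.
All of Firm B's active replies (Match, Undercut) yield 30/17, and no column does worse for Firm A. The mix makes Firm B indifferent and guarantees 30/17, so it is optimal.

Yes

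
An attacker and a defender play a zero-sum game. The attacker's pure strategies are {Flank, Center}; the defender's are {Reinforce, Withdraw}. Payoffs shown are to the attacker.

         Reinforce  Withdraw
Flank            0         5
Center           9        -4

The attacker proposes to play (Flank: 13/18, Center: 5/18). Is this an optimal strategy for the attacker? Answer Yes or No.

Against Reinforce this mix gives (13/18)·0 + (5/18)·9 = 5/2.
Against Withdraw this mix gives (13/18)·5 + (5/18)·(-4) = 5/2.
All of the defender's active replies (Reinforce, Withdraw) yield 5/2, and no column does worse for the attacker. The mix makes the defender indifferent and guarantees 5/2, so it is optimal.

Yes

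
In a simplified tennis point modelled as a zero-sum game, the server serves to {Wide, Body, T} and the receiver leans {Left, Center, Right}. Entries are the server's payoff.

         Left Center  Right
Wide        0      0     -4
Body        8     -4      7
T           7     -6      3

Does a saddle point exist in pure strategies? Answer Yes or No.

Row minima: Wide → -4, Body → -4, T → -6; maximin = -4.
Column maxima: Left → 8, Center → 0, Right → 7; minimax = 0.
-4 ≠ 0, so no pure-strategy equilibrium exists.

No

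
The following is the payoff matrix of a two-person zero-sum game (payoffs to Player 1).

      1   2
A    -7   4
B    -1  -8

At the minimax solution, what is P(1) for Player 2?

2/3

Row minima: A → -7, B → -8; maximin = -7.
Column maxima: 1 → -1, 2 → 4; minimax = -1.
-7 ≠ -1, so there is no saddle point; optimal play is mixed.
Let Player 1 play A with probability p. Expected payoff against 1: (-7)p + (-1)(1−p) = −6p − 1; against 2: 4p + (-8)(1−p) = 12p − 8.
Setting these equal: −6p − 1 = 12p − 8 ⇒ −18p = -7 ⇒ p = 7/18, and the value is (-6)·(7/18) − 1 = -10/3.
For Player 2: with q = P(1), equating A's and B's payoffs gives −11q + 4 = 7q − 8 ⇒ q = 2/3.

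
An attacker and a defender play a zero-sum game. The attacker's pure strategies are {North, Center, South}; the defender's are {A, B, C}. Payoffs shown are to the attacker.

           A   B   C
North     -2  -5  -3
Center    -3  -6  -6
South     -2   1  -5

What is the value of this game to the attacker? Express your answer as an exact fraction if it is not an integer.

-7/2

Row minima: North → -5, Center → -6, South → -5; maximin = -5.
Column maxima: A → -2, B → 1, C → -3; minimax = -3.
-5 ≠ -3, so there is no saddle point; optimal play is mixed.
Center is strictly dominated by North, so the attacker never plays it.
A is strictly dominated by C (it gives the attacker strictly more in every row), so the defender never plays it.
On the remaining 2×2 (North, South vs B, C):
Let the attacker play North with probability p. Expected payoff against B: (-5)p + 1(1−p) = −6p + 1; against C: (-3)p + (-5)(1−p) = 2p − 5.
Setting these equal: −6p + 1 = 2p − 5 ⇒ −8p = -6 ⇒ p = 3/4, and the value is (-6)·(3/4) + 1 = -7/2.
For the defender: with q = P(B), equating North's and South's payoffs gives −2q − 3 = 6q − 5 ⇒ q = 1/4.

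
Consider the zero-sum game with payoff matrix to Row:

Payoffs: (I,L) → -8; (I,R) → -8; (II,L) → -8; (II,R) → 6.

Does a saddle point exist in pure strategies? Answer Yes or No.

Yes

Row minima: I → -8, II → -8; maximin = -8.
Column maxima: L → -8, R → 6; minimax = -8.
maximin = minimax = -8, so a saddle point exists.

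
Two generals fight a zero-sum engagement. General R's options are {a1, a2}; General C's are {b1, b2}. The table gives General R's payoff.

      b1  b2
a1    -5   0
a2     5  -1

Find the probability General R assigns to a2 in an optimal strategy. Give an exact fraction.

5/11

Row minima: a1 → -5, a2 → -1; maximin = -1.
Column maxima: b1 → 5, b2 → 0; minimax = 0.
-1 ≠ 0, so there is no saddle point; optimal play is mixed.
Let General R play a1 with probability p. Expected payoff against b1: (-5)p + 5(1−p) = −10p + 5; against b2: 0p + (-1)(1−p) = p − 1.
Setting these equal: −10p + 5 = p − 1 ⇒ −11p = -6 ⇒ p = 6/11, and the value is (-10)·(6/11) + 5 = -5/11.
For General C: with q = P(b1), equating a1's and a2's payoffs gives −5q = 6q − 1 ⇒ q = 1/11.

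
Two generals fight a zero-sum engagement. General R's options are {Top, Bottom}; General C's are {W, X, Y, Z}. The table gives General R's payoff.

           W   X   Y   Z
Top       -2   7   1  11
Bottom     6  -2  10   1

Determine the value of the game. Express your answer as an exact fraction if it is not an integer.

Row minima: Top → -2, Bottom → -2; maximin = -2.
Column maxima: W → 6, X → 7, Y → 10, Z → 11; minimax = 6.
-2 ≠ 6, so there is no saddle point; optimal play is mixed.
Y is strictly dominated by W (it gives General R strictly more in every row), so General C never plays it.
Z is strictly dominated by X (it gives General R strictly more in every row), so General C never plays it.
On the remaining 2×2 (Top, Bottom vs W, X):
Let General R play Top with probability p. Expected payoff against W: (-2)p + 6(1−p) = −8p + 6; against X: 7p + (-2)(1−p) = 9p − 2.
Setting these equal: −8p + 6 = 9p − 2 ⇒ −17p = -8 ⇒ p = 8/17, and the value is (-8)·(8/17) + 6 = 38/17.
For General C: with q = P(W), equating Top's and Bottom's payoffs gives −9q + 7 = 8q − 2 ⇒ q = 9/17.

38/17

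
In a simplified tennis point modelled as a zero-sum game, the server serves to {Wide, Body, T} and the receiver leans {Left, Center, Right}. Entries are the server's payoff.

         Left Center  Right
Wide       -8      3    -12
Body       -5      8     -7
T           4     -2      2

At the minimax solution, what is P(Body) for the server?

4/19

Row minima: Wide → -12, Body → -7, T → -2; maximin = -2.
Column maxima: Left → 4, Center → 8, Right → 2; minimax = 2.
-2 ≠ 2, so there is no saddle point; optimal play is mixed.
Wide is strictly dominated by Body, so the server never plays it.
Left is strictly dominated by Right (it gives the server strictly more in every row), so the receiver never plays it.
On the remaining 2×2 (Body, T vs Center, Right):
Let the server play Body with probability p. Expected payoff against Center: 8p + (-2)(1−p) = 10p − 2; against Right: (-7)p + 2(1−p) = −9p + 2.
Setting these equal: 10p − 2 = −9p + 2 ⇒ 19p = 4 ⇒ p = 4/19, and the value is (10)·(4/19) − 2 = 2/19.
For the receiver: with q = P(Center), equating Body's and T's payoffs gives 15q − 7 = −4q + 2 ⇒ q = 9/19.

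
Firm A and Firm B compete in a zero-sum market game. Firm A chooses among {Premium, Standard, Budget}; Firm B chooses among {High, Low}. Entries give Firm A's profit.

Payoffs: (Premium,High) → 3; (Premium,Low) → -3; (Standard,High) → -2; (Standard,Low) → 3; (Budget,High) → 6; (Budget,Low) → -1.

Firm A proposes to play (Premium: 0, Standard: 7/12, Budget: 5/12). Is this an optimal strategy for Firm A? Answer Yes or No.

Against High this mix gives (7/12)·(-2) + (5/12)·6 = 4/3.
Against Low this mix gives (7/12)·3 + (5/12)·(-1) = 4/3.
All of Firm B's active replies (High, Low) yield 4/3, and no column does worse for Firm A. The mix makes Firm B indifferent and guarantees 4/3, so it is optimal.

Yes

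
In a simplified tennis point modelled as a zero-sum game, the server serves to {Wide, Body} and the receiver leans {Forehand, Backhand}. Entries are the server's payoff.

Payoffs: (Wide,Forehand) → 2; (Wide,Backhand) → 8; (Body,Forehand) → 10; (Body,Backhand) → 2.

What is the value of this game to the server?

38/7

Row minima: Wide → 2, Body → 2; maximin = 2.
Column maxima: Forehand → 10, Backhand → 8; minimax = 8.
2 ≠ 8, so there is no saddle point; optimal play is mixed.
Let the server play Wide with probability p. Expected payoff against Forehand: 2p + 10(1−p) = −8p + 10; against Backhand: 8p + 2(1−p) = 6p + 2.
Setting these equal: −8p + 10 = 6p + 2 ⇒ −14p = -8 ⇒ p = 4/7, and the value is (-8)·(4/7) + 10 = 38/7.
For the receiver: with q = P(Forehand), equating Wide's and Body's payoffs gives −6q + 8 = 8q + 2 ⇒ q = 3/7.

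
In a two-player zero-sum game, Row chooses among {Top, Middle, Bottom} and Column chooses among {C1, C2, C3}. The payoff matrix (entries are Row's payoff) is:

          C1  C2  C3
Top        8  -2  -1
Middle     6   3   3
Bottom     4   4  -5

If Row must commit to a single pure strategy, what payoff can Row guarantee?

3

Row minima: Top → -2, Middle → 3, Bottom → -5.
The best of these is 3.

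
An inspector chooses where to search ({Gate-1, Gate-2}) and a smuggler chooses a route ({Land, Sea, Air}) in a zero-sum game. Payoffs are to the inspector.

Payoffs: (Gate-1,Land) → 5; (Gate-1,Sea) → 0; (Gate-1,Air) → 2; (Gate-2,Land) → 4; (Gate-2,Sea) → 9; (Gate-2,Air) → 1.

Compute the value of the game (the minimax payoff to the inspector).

Row minima: Gate-1 → 0, Gate-2 → 1; maximin = 1.
Column maxima: Land → 5, Sea → 9, Air → 2; minimax = 2.
1 ≠ 2, so there is no saddle point; optimal play is mixed.
Land is strictly dominated by Air (it gives the inspector strictly more in every row), so the smuggler never plays it.
On the remaining 2×2 (Gate-1, Gate-2 vs Sea, Air):
Let the inspector play Gate-1 with probability p. Expected payoff against Sea: 0p + 9(1−p) = −9p + 9; against Air: 2p + 1(1−p) = p + 1.
Setting these equal: −9p + 9 = p + 1 ⇒ −10p = -8 ⇒ p = 4/5, and the value is (-9)·(4/5) + 9 = 9/5.
For the smuggler: with q = P(Sea), equating Gate-1's and Gate-2's payoffs gives −2q + 2 = 8q + 1 ⇒ q = 1/10.

9/5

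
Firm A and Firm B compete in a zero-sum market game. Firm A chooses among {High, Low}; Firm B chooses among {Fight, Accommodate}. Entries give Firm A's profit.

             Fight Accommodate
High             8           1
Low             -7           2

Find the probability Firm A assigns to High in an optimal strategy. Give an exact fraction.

Row minima: High → 1, Low → -7; maximin = 1.
Column maxima: Fight → 8, Accommodate → 2; minimax = 2.
1 ≠ 2, so there is no saddle point; optimal play is mixed.
Let Firm A play High with probability p. Expected payoff against Fight: 8p + (-7)(1−p) = 15p − 7; against Accommodate: 1p + 2(1−p) = −p + 2.
Setting these equal: 15p − 7 = −p + 2 ⇒ 16p = 9 ⇒ p = 9/16, and the value is (15)·(9/16) − 7 = 23/16.
For Firm B: with q = P(Fight), equating High's and Low's payoffs gives 7q + 1 = −9q + 2 ⇒ q = 1/16.

9/16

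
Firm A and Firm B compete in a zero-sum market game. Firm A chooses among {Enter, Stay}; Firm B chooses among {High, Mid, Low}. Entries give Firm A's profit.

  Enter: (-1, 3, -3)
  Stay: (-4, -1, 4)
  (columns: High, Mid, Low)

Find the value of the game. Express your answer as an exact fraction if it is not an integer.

Row minima: Enter → -3, Stay → -4; maximin = -3.
Column maxima: High → -1, Mid → 3, Low → 4; minimax = -1.
-3 ≠ -1, so there is no saddle point; optimal play is mixed.
Mid is strictly dominated by High (it gives Firm A strictly more in every row), so Firm B never plays it.
On the remaining 2×2 (Enter, Stay vs High, Low):
Let Firm A play Enter with probability p. Expected payoff against High: (-1)p + (-4)(1−p) = 3p − 4; against Low: (-3)p + 4(1−p) = −7p + 4.
Setting these equal: 3p − 4 = −7p + 4 ⇒ 10p = 8 ⇒ p = 4/5, and the value is (3)·(4/5) − 4 = -8/5.
For Firm B: with q = P(High), equating Enter's and Stay's payoffs gives 2q − 3 = −8q + 4 ⇒ q = 7/10.

-8/5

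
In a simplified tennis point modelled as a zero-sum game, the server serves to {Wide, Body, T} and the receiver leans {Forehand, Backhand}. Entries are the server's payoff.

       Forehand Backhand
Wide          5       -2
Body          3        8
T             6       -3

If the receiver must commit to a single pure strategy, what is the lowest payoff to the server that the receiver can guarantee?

Column maxima: Forehand → 6, Backhand → 8.
The smallest of these is 6.

6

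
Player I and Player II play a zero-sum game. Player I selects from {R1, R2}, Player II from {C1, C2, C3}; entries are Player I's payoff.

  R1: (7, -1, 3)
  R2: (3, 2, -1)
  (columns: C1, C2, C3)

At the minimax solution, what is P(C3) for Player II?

Row minima: R1 → -1, R2 → -1; maximin = -1.
Column maxima: C1 → 7, C2 → 2, C3 → 3; minimax = 2.
-1 ≠ 2, so there is no saddle point; optimal play is mixed.
C1 is strictly dominated by C2 (it gives Player I strictly more in every row), so Player II never plays it.
On the remaining 2×2 (R1, R2 vs C2, C3):
Let Player I play R1 with probability p. Expected payoff against C2: (-1)p + 2(1−p) = −3p + 2; against C3: 3p + (-1)(1−p) = 4p − 1.
Setting these equal: −3p + 2 = 4p − 1 ⇒ −7p = -3 ⇒ p = 3/7, and the value is (-3)·(3/7) + 2 = 5/7.
For Player II: with q = P(C2), equating R1's and R2's payoffs gives −4q + 3 = 3q − 1 ⇒ q = 4/7.

3/7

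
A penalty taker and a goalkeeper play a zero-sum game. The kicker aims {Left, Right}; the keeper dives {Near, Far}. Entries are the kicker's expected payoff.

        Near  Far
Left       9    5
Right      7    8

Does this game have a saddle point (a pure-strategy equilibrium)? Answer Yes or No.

Row minima: Left → 5, Right → 7; maximin = 7.
Column maxima: Near → 9, Far → 8; minimax = 8.
7 ≠ 8, so no pure-strategy equilibrium exists.

No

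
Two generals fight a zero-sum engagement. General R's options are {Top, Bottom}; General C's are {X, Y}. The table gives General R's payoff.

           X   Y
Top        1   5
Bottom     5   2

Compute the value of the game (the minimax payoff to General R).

23/7

Row minima: Top → 1, Bottom → 2; maximin = 2.
Column maxima: X → 5, Y → 5; minimax = 5.
2 ≠ 5, so there is no saddle point; optimal play is mixed.
Let General R play Top with probability p. Expected payoff against X: 1p + 5(1−p) = −4p + 5; against Y: 5p + 2(1−p) = 3p + 2.
Setting these equal: −4p + 5 = 3p + 2 ⇒ −7p = -3 ⇒ p = 3/7, and the value is (-4)·(3/7) + 5 = 23/7.
For General C: with q = P(X), equating Top's and Bottom's payoffs gives −4q + 5 = 3q + 2 ⇒ q = 3/7.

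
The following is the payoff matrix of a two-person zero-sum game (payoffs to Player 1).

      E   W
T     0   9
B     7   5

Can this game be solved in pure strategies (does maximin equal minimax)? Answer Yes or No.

No

Row minima: T → 0, B → 5; maximin = 5.
Column maxima: E → 7, W → 9; minimax = 7.
5 ≠ 7, so no pure-strategy equilibrium exists.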